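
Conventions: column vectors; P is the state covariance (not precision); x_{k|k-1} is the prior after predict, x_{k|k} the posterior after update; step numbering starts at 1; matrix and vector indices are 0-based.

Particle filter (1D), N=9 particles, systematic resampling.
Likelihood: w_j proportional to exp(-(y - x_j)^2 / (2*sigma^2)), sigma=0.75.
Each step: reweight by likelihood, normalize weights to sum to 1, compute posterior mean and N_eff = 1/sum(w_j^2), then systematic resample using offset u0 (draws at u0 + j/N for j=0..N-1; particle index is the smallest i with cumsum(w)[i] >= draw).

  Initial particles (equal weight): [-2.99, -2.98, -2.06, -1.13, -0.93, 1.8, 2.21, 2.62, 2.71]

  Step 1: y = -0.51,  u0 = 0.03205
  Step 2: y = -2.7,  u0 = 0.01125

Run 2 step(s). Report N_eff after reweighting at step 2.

step 1: w=[0.0025, 0.0026, 0.0694, 0.4173, 0.5021, 0.0051, 0.0008, 0.0001, 0.0001]  mean=-1.0852  Neff=2.3195  idx=[2, 3, 3, 3, 3, 4, 4, 4, 4]
step 2: w=[0.5002, 0.0805, 0.0805, 0.0805, 0.0805, 0.0445, 0.0445, 0.0445, 0.0445]  mean=-1.5597  Neff=3.5205  idx=[0, 0, 0, 0, 0, 1, 3, 4, 6]

N_eff = 3.5205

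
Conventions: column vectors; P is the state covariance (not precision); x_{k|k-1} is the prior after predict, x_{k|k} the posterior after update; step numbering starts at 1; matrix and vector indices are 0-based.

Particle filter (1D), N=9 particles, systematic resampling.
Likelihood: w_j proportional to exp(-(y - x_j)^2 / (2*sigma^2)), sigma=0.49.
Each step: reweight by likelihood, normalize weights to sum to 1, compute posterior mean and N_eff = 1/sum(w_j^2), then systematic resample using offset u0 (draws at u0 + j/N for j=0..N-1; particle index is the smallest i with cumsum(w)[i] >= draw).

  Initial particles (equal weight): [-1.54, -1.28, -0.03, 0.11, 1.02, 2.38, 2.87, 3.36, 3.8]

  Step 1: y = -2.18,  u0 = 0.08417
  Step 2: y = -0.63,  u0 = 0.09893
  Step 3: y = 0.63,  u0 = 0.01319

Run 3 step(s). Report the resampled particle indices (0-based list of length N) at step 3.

resampled_idx = [0, 4, 4, 5, 6, 6, 7, 7, 8]

step 1: w=[0.6971, 0.3028, 0.0001, 0.0000, 0.0000, 0.0000, 0.0000, 0.0000, 0.0000]  mean=-1.4611  Neff=1.7313  idx=[0, 0, 0, 0, 0, 0, 1, 1, 1]
step 2: w=[0.0770, 0.0770, 0.0770, 0.0770, 0.0770, 0.0770, 0.1793, 0.1793, 0.1793]  mean=-1.4002  Neff=7.5749  idx=[1, 2, 4, 5, 6, 7, 7, 8, 8]
step 3: w=[0.0202, 0.0202, 0.0202, 0.0202, 0.1839, 0.1839, 0.1839, 0.1839, 0.1839]  mean=-1.3010  Neff=5.8605  idx=[0, 4, 4, 5, 6, 6, 7, 7, 8]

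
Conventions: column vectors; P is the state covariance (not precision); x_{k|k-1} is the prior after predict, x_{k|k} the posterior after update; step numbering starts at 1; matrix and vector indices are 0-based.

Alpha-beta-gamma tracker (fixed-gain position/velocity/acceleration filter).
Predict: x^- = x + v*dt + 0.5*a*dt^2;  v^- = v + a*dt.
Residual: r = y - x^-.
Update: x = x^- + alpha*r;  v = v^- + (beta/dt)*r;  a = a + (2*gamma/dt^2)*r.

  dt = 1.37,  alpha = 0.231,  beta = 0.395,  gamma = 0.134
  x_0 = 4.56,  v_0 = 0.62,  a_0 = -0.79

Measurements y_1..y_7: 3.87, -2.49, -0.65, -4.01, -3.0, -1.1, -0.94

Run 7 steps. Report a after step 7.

step 1: x_pred=4.6680  r=-0.7980  x^+=4.4837  v^+=-0.6924  a^+=-0.9039
step 2: x_pred=2.6868  r=-5.1768  x^+=1.4910  v^+=-3.4234  a^+=-1.6431
step 3: x_pred=-4.7411  r=4.0911  x^+=-3.7960  v^+=-4.4949  a^+=-1.0590
step 4: x_pred=-10.9479  r=6.9379  x^+=-9.3452  v^+=-3.9454  a^+=-0.0683
step 5: x_pred=-14.8145  r=11.8145  x^+=-12.0854  v^+=-0.6326  a^+=1.6187
step 6: x_pred=-11.4330  r=10.3330  x^+=-9.0461  v^+=4.5642  a^+=3.0941
step 7: x_pred=0.1105  r=-1.0505  x^+=-0.1322  v^+=8.5002  a^+=2.9441

a_post = 2.9441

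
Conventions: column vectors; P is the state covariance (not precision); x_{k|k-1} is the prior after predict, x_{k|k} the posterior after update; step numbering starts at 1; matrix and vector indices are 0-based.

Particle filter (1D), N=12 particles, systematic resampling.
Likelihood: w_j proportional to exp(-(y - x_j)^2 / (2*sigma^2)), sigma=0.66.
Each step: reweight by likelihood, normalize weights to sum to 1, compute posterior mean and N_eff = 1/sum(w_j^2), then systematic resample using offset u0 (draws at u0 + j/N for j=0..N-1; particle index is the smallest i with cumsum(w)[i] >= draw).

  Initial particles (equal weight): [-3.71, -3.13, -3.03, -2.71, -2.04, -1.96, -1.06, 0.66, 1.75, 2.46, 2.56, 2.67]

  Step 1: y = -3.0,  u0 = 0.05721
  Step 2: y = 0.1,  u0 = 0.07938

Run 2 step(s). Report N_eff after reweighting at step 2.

step 1: w=[0.1368, 0.2393, 0.2438, 0.2216, 0.0847, 0.0705, 0.0032, 0.0000, 0.0000, 0.0000, 0.0000, 0.0000]  mean=-2.9103  Neff=5.0842  idx=[0, 1, 1, 1, 2, 2, 2, 3, 3, 3, 4, 5]
step 2: w=[0.0000, 0.0005, 0.0005, 0.0005, 0.0010, 0.0010, 0.0010, 0.0087, 0.0087, 0.0087, 0.3924, 0.5771]  mean=-2.0158  Neff=2.0525  idx=[10, 10, 10, 10, 10, 11, 11, 11, 11, 11, 11, 11]

N_eff = 2.0525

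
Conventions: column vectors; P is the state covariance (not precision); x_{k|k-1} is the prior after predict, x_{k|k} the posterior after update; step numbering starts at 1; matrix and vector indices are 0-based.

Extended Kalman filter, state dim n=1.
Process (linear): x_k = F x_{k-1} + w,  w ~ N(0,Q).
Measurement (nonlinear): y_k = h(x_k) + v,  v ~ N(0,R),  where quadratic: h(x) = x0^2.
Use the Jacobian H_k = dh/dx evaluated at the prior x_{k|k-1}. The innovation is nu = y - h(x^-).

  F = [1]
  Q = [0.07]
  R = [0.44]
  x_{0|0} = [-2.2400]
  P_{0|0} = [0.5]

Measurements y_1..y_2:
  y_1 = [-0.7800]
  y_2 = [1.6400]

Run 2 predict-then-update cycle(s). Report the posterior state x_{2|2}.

step 1: x^-=[-2.2400]  P^-=[0.5700]  H_jac=[-4.4800]  S=[11.8801]  K=[-0.2149]  nu=[-5.7976]  x^+=[-0.9938]  P^+=[0.0211]
step 2: x^-=[-0.9938]  P^-=[0.0911]  H_jac=[-1.9876]  S=[0.8000]  K=[-0.2264]  nu=[0.6523]  x^+=[-1.1415]  P^+=[0.0501]

x_post = [-1.1415]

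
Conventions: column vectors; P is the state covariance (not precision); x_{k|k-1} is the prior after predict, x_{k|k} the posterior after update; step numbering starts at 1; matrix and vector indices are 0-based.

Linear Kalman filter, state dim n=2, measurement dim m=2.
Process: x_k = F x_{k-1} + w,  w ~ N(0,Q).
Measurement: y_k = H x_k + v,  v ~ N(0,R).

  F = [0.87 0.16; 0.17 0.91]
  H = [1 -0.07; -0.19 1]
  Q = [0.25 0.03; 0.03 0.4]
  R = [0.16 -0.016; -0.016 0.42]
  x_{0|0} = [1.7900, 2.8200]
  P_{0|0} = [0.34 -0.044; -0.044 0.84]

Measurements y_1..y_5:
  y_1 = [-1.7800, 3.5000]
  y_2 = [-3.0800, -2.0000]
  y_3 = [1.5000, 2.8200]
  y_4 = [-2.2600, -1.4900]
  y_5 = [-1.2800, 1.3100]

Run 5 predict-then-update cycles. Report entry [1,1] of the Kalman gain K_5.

step 1: x^-=[2.0085, 2.8705]  P^-=[0.5166 0.1666; 0.1666 1.0918]  S=[0.6586 -0.0218; -0.0218 1.4672]  K=[0.7686 0.0580; 0.1609 0.7250]  nu=[-3.5876, 1.0111]  x^+=[-0.6901, 3.0265]  P^+=[0.1245 0.0357; 0.0357 0.3087]
step 2: x^-=[-0.1162, 2.6368]  P^-=[0.3621 0.1226; 0.1226 0.6703]  S=[0.5082 -0.0075; -0.0075 1.0568]  K=[0.6964 0.0559; 0.1580 0.6134]  nu=[-2.7793, -4.6588]  x^+=[-2.3120, -0.6598]  P^+=[0.1129 0.0338; 0.0338 0.2615]
step 3: x^-=[-2.1170, -0.9935]  P^-=[0.3515 0.1124; 0.1124 0.6303]  S=[0.4989 -0.0130; -0.0130 1.0202]  K=[0.6903 0.0535; 0.1525 0.5988]  nu=[3.5474, 3.4112]  x^+=[0.5143, 1.5901]  P^+=[0.1119 0.0327; 0.0327 0.2553]
step 4: x^-=[0.7018, 1.5344]  P^-=[0.3503 0.1105; 0.1105 0.6247]  S=[0.4979 -0.0143; -0.0143 1.0154]  K=[0.6896 0.0530; 0.1512 0.5967]  nu=[-2.8544, -2.8911]  x^+=[-1.4197, -0.6225]  P^+=[0.1118 0.0325; 0.0325 0.2544]
step 5: x^-=[-1.3347, -0.8078]  P^-=[0.3501 0.1101; 0.1101 0.6239]  S=[0.4978 -0.0146; -0.0146 1.0147]  K=[0.6895 0.0529; 0.1510 0.5964]  nu=[-0.0018, 1.8642]  x^+=[-1.2374, 0.3038]  P^+=[0.1117 0.0324; 0.0324 0.2542]

K[1,1] = 0.5964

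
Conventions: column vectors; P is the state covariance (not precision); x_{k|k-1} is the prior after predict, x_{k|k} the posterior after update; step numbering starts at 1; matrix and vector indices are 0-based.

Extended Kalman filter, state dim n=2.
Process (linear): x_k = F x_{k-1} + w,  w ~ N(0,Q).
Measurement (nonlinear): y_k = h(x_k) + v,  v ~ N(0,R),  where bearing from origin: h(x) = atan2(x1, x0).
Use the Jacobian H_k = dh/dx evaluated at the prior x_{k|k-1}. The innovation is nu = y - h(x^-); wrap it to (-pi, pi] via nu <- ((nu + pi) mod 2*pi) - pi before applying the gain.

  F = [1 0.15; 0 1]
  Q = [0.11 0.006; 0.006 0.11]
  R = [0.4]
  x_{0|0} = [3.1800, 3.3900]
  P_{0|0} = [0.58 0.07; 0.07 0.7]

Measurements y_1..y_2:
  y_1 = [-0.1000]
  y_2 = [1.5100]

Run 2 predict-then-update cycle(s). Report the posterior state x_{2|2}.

x_post = [4.2034, 3.4062]

step 1: x^-=[3.6885, 3.3900]  P^-=[0.7267 0.1810; 0.1810 0.8100]  H_jac=[-0.1351 0.1470]  S=[0.4236]  K=[-0.1690; 0.2233]  nu=[-0.8433]  x^+=[3.8310, 3.2017]  P^+=[0.7147 0.1970; 0.1970 0.7889]
step 2: x^-=[4.3112, 3.2017]  P^-=[0.9015 0.3213; 0.3213 0.8989]  H_jac=[-0.1110 0.1495]  S=[0.4205]  K=[-0.1238; 0.2347]  nu=[0.8712]  x^+=[4.2034, 3.4062]  P^+=[0.8951 0.3335; 0.3335 0.8757]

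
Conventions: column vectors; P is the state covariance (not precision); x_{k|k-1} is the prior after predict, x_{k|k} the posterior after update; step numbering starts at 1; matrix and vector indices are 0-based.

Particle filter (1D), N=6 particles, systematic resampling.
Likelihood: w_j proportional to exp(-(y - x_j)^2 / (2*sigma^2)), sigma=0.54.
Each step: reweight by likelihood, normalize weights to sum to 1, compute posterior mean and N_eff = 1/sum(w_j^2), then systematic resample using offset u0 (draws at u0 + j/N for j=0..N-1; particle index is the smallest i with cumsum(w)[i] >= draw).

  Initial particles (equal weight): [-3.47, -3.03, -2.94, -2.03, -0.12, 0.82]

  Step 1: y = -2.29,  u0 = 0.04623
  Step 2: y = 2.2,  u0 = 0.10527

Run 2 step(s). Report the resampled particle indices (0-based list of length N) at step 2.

step 1: w=[0.0494, 0.2104, 0.2608, 0.4792, 0.0002, 0.0000]  mean=-2.5486  Neff=2.9039  idx=[0, 1, 2, 3, 3, 3]
step 2: w=[0.0000, 0.0000, 0.0000, 0.3333, 0.3333, 0.3333]  mean=-2.0300  Neff=3.0000  idx=[3, 3, 4, 4, 5, 5]

resampled_idx = [3, 3, 4, 4, 5, 5]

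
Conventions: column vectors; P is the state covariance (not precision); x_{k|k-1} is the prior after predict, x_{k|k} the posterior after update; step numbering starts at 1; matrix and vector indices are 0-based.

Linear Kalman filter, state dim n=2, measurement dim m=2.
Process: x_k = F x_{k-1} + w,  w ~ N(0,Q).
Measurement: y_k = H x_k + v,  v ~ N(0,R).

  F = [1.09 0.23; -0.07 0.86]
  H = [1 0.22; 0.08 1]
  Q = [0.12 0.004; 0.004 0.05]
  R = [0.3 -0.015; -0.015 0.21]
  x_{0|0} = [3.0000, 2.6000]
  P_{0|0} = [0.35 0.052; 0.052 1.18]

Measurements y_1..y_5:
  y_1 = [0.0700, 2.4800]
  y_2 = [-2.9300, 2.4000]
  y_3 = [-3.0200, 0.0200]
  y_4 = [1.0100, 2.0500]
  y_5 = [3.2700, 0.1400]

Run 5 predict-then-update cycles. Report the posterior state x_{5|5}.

x_post = [1.3016, 0.9373]

step 1: x^-=[3.8680, 2.0260]  P^-=[0.6243 0.2586; 0.2586 0.9182]  S=[1.0826 0.5001; 0.5001 1.1736]  K=[0.6323 -0.0065; 0.0696 0.7704]  nu=[-4.2437, 0.1446]  x^+=[1.1838, 1.8420]  P^+=[0.1956 -0.0265; -0.0265 0.1629]
step 2: x^-=[1.7140, 1.5013]  P^-=[0.3477 -0.0031; -0.0031 0.1746]  S=[0.6548 0.0480; 0.0480 0.3863]  K=[0.5301 -0.0020; 0.0210 0.4487]  nu=[-4.9743, 0.7616]  x^+=[-0.9246, 1.7387]  P^+=[0.1638 -0.0215; -0.0215 0.0956]
step 3: x^-=[-0.6079, 1.5600]  P^-=[0.3089 -0.0094; -0.0094 0.1241]  S=[0.6108 0.0275; 0.0275 0.3346]  K=[0.5022 0.0046; 0.0128 0.3677]  nu=[-2.7553, -1.4914]  x^+=[-1.9984, 0.9764]  P^+=[0.1547 -0.0189; -0.0189 0.0785]
step 4: x^-=[-1.9537, 0.9796]  P^-=[0.2985 -0.0097; -0.0097 0.1111]  S=[0.5996 0.0234; 0.0234 0.3215]  K=[0.4940 0.0080; 0.0112 0.3424]  nu=[2.7482, 1.2267]  x^+=[-0.5863, 1.4303]  P^+=[0.1520 -0.0179; -0.0179 0.0732]
step 5: x^-=[-0.3101, 1.2711]  P^-=[0.2955 -0.0096; -0.0096 0.1070]  S=[0.5965 0.0224; 0.0224 0.3174]  K=[0.4915 0.0095; 0.0108 0.3340]  nu=[3.3005, -1.1063]  x^+=[1.3016, 0.9373]  P^+=[0.1512 -0.0175; -0.0175 0.0714]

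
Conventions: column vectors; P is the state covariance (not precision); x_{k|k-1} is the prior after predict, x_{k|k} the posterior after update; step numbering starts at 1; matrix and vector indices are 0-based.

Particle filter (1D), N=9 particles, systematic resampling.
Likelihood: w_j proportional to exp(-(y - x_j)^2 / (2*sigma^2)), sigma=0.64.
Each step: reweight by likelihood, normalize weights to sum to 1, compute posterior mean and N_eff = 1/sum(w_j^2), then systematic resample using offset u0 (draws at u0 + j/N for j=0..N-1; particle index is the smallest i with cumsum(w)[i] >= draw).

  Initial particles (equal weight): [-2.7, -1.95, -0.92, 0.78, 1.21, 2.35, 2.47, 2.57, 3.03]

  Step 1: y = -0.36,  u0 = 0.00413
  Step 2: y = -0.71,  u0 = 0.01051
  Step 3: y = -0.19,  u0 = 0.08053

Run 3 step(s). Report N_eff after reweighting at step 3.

N_eff = 8.0857

step 1: w=[0.0013, 0.0465, 0.6937, 0.2082, 0.0502, 0.0001, 0.0001, 0.0000, 0.0000]  mean=-0.5086  Neff=1.8896  idx=[1, 2, 2, 2, 2, 2, 2, 3, 3]
step 2: w=[0.0256, 0.1587, 0.1587, 0.1587, 0.1587, 0.1587, 0.1587, 0.0111, 0.0111]  mean=-0.9085  Neff=6.5797  idx=[0, 1, 2, 3, 3, 4, 5, 5, 6]
step 3: w=[0.0054, 0.1243, 0.1243, 0.1243, 0.1243, 0.1243, 0.1243, 0.1243, 0.1243]  mean=-0.9256  Neff=8.0857  idx=[1, 2, 3, 4, 5, 6, 6, 7, 8]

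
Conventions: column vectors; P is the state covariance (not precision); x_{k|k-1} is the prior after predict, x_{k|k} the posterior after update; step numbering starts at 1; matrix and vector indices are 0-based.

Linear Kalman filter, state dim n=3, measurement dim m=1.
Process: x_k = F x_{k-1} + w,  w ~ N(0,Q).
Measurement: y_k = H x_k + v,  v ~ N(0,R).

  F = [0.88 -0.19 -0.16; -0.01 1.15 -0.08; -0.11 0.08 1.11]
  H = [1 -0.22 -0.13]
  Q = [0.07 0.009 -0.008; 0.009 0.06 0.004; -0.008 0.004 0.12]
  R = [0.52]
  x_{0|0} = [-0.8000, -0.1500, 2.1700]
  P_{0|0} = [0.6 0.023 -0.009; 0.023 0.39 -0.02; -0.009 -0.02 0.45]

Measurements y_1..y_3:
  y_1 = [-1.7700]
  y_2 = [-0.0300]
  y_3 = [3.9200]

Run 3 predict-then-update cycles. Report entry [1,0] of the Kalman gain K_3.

step 1: x^-=[-1.0227, -0.3381, 2.4847]  P^-=[0.5539 -0.0484 -0.1543; -0.0484 0.5819 -0.0277; -0.1543 -0.0277 0.6824]  S=[1.1734]  K=[0.4982; -0.1473; -0.2019]  nu=[-0.4987]  x^+=[-1.2711, -0.2647, 2.5854]  P^+=[0.2626 0.0377 -0.0363; 0.0377 0.5564 -0.0626; -0.0363 -0.0626 0.6346]
step 2: x^-=[-1.4820, -0.4985, 2.9884]  P^-=[0.3035 -0.0555 -0.1732; -0.0555 0.8105 -0.0851; -0.1732 -0.0851 0.9057]  S=[0.9426]  K=[0.3588; -0.2363; -0.2888]  nu=[1.7308]  x^+=[-0.8609, -0.9075, 2.4886]  P^+=[0.1821 0.0244 -0.0755; 0.0244 0.7579 -0.1495; -0.0755 -0.1495 0.8271]
step 3: x^-=[-0.9834, -1.2340, 2.7845]  P^-=[0.2636 -0.0924 -0.2235; -0.0924 1.0944 -0.1923; -0.2235 -0.1923 1.1376]  S=[0.9436]  K=[0.3317; -0.3266; -0.3488]  nu=[4.9938]  x^+=[0.6731, -2.8652, 1.0428]  P^+=[0.1598 0.0098 -0.1143; 0.0098 0.9938 -0.2998; -0.1143 -0.2998 1.0228]

K[1,0] = -0.3266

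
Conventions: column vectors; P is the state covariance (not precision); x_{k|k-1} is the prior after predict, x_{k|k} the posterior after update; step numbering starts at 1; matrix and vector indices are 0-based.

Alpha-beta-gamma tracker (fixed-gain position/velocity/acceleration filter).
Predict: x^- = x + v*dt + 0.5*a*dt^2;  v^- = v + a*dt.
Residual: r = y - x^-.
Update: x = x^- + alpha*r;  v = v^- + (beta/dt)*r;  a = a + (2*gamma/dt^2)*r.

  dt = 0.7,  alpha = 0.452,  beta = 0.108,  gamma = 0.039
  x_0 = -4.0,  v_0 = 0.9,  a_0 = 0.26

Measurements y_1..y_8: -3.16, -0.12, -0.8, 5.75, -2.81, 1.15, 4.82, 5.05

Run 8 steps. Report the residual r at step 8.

resid = -0.5947

step 1: x_pred=-3.3063  r=0.1463  x^+=-3.2402  v^+=1.1046  a^+=0.2833
step 2: x_pred=-2.3976  r=2.2776  x^+=-1.3681  v^+=1.6543  a^+=0.6458
step 3: x_pred=-0.0519  r=-0.7481  x^+=-0.3900  v^+=1.9909  a^+=0.5268
step 4: x_pred=1.1327  r=4.6173  x^+=3.2197  v^+=3.0720  a^+=1.2618
step 5: x_pred=5.6793  r=-8.4893  x^+=1.8421  v^+=2.6455  a^+=-0.0896
step 6: x_pred=3.6720  r=-2.5220  x^+=2.5321  v^+=2.1937  a^+=-0.4911
step 7: x_pred=3.9473  r=0.8727  x^+=4.3418  v^+=1.9846  a^+=-0.3521
step 8: x_pred=5.6447  r=-0.5947  x^+=5.3759  v^+=1.6463  a^+=-0.4468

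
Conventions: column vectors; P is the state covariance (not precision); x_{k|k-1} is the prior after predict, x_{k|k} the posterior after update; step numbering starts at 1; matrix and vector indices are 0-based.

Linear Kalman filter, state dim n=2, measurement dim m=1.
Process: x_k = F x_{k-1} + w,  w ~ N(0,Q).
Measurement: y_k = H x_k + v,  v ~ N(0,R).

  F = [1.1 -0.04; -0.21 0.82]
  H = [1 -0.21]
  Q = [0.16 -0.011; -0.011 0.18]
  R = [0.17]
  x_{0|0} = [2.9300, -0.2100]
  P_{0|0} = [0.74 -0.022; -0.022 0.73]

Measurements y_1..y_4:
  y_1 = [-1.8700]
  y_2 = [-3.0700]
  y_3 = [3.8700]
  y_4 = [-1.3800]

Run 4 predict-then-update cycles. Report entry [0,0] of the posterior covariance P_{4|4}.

P_post[0,0] = 0.1181

step 1: x^-=[3.2314, -0.7875]  P^-=[1.0585 -0.2259; -0.2259 0.7111]  S=[1.3547]  K=[0.8163; -0.2770]  nu=[-5.2668]  x^+=[-1.0681, 0.6713]  P^+=[0.1557 0.0804; 0.0804 0.6071]
step 2: x^-=[-1.2018, 0.7748]  P^-=[0.3423 0.0063; 0.0063 0.5674]  S=[0.5346]  K=[0.6377; -0.2110]  nu=[-1.7055]  x^+=[-2.2894, 1.1347]  P^+=[0.1248 0.0783; 0.0783 0.5436]
step 3: x^-=[-2.5637, 1.4112]  P^-=[0.3050 0.0136; 0.0136 0.5241]  S=[0.4924]  K=[0.6137; -0.1959]  nu=[6.7301]  x^+=[1.5662, 0.0930]  P^+=[0.1196 0.0728; 0.0728 0.5052]
step 4: x^-=[1.7191, -0.2527]  P^-=[0.2991 0.0111; 0.0111 0.4999]  S=[0.4865]  K=[0.6100; -0.1930]  nu=[-3.1522]  x^+=[-0.2039, 0.3558]  P^+=[0.1181 0.0684; 0.0684 0.4818]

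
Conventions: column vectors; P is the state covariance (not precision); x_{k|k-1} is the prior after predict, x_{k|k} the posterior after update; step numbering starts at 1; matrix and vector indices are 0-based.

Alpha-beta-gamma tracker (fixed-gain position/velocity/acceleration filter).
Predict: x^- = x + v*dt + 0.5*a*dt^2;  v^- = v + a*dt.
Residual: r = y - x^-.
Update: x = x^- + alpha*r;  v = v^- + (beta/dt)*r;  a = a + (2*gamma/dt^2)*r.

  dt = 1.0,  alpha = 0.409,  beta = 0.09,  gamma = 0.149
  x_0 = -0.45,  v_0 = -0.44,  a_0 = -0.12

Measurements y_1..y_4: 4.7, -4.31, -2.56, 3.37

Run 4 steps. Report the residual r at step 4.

resid = 4.5251

step 1: x_pred=-0.9500  r=5.6500  x^+=1.3608  v^+=-0.0515  a^+=1.5637
step 2: x_pred=2.0912  r=-6.4012  x^+=-0.5269  v^+=0.9361  a^+=-0.3439
step 3: x_pred=0.2373  r=-2.7973  x^+=-0.9068  v^+=0.3405  a^+=-1.1774
step 4: x_pred=-1.1551  r=4.5251  x^+=0.6957  v^+=-0.4297  a^+=0.1710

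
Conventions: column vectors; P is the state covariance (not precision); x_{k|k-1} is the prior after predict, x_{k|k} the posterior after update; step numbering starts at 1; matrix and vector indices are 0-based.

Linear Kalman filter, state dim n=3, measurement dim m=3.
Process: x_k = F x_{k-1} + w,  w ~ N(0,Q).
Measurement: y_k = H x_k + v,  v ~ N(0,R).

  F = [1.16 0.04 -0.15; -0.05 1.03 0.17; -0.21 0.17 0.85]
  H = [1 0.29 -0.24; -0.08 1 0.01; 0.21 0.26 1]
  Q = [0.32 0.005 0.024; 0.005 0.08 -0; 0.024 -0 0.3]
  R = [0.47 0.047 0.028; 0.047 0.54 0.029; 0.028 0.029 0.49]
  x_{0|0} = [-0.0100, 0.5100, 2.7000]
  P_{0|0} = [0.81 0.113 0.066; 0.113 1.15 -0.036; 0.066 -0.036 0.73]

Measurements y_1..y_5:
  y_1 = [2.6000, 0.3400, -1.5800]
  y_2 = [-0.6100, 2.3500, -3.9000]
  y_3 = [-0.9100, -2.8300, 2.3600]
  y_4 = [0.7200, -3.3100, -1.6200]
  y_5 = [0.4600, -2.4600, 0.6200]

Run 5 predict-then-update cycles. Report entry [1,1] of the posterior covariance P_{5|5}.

step 1: x^-=[-0.3962, 0.9848, 2.3838]  P^-=[1.4162 0.1404 -0.1704; 0.1404 1.2978 0.2522; -0.1704 0.2522 0.8543]  S=[2.1726 0.3804 0.1589; 0.3804 1.8298 0.6439; 0.1589 0.6439 1.5695]  K=[0.7117 -0.1699 0.1018; 0.0885 0.6433 0.1216; -0.1787 -0.0204 0.5898]  nu=[3.2827, -0.7003, -4.1366]  x^+=[1.6377, 0.3216, -0.6283]  P^+=[0.3379 -0.0283 0.0013; -0.0283 0.3529 -0.0051; 0.0013 -0.0051 0.2845]
step 2: x^-=[2.0069, 0.1426, -0.8233]  P^-=[0.7786 -0.0401 -0.0962; -0.0401 0.4645 0.1081; -0.0962 0.1081 0.5307]  S=[1.3261 0.0506 0.0195; 0.0506 1.0183 0.2503; 0.0195 0.2503 1.0979]  K=[0.6004 -0.1498 0.0753; 0.0338 0.4338 0.1013; -0.1524 0.0056 0.4920]  nu=[-2.8558, 2.3762, -3.5352]  x^+=[-0.3297, 0.7188, -2.1142]  P^+=[0.2845 -0.0277 -0.0032; -0.0277 0.2365 0.0075; -0.0032 0.0075 0.2357]
step 3: x^-=[-0.0365, 0.3975, -1.6057]  P^-=[0.7070 -0.0426 -0.0822; -0.0426 0.3440 0.0917; -0.0822 0.0917 0.4950]  S=[1.2364 0.0233 0.0128; 0.0233 0.8973 0.2018; 0.0128 0.2018 1.0479]  K=[0.5797 -0.1429 0.0731; 0.0206 0.3666 0.0935; -0.1462 0.0113 0.4782]  nu=[-1.3741, -3.2143, 3.8700]  x^+=[-0.0908, -0.4473, 0.4097]  P^+=[0.2745 -0.0258 -0.0030; -0.0258 0.1995 0.0106; -0.0030 0.0106 0.2285]
step 4: x^-=[-0.1847, -0.3866, 0.2912]  P^-=[0.6934 -0.0415 -0.0785; -0.0415 0.3053 0.0864; -0.0785 0.0864 0.4889]  S=[1.2189 0.0156 0.0111; 0.0156 0.8583 0.1865; 0.0111 0.1865 1.0376]  K=[0.5756 -0.1403 0.0733; 0.0164 0.3407 0.0900; -0.1446 0.0128 0.4762]  nu=[1.0867, -2.9411, -1.7719]  x^+=[0.7234, -1.5303, -0.7475]  P^+=[0.2725 -0.0247 -0.0028; -0.0247 0.1853 0.0114; -0.0028 0.0114 0.2273]
step 5: x^-=[0.8901, -1.7394, -1.0474]  P^-=[0.6906 -0.0407 -0.0775; -0.0407 0.2904 0.0843; -0.0775 0.0843 0.4877]  S=[1.2150 0.0128 0.0104; 0.0128 0.8432 0.1806; 0.0104 0.1806 1.0346]  K=[0.5748 -0.1392 0.0735; 0.0149 0.3301 0.0884; -0.1442 0.0133 0.4759]  nu=[-0.1770, -0.6389, 1.9328]  x^+=[1.0194, -1.7821, -0.1106]  P^+=[0.2721 -0.0242 -0.0027; -0.0242 0.1795 0.0117; -0.0027 0.0117 0.2271]

P_post[1,1] = 0.1795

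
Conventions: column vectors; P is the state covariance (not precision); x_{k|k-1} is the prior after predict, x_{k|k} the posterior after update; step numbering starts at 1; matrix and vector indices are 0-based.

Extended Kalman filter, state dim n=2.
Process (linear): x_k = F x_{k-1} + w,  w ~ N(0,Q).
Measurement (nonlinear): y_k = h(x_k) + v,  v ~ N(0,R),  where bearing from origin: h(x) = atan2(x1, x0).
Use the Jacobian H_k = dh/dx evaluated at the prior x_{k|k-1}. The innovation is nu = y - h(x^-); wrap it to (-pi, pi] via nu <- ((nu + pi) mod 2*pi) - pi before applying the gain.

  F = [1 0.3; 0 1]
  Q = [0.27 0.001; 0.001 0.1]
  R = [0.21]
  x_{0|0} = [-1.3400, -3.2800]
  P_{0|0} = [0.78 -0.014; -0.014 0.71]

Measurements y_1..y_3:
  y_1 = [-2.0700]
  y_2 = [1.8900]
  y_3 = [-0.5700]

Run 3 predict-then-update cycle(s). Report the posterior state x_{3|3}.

step 1: x^-=[-2.3240, -3.2800]  P^-=[1.1055 0.2000; 0.2000 0.8100]  H_jac=[0.2030 -0.1438]  S=[0.2606]  K=[0.7506; -0.2912]  nu=[0.1172]  x^+=[-2.2360, -3.3141]  P^+=[0.9587 0.2570; 0.2570 0.7879]
step 2: x^-=[-3.2302, -3.3141]  P^-=[1.4537 0.4943; 0.4943 0.8879]  H_jac=[0.1547 -0.1508]  S=[0.2419]  K=[0.6216; -0.2373]  nu=[-2.0498]  x^+=[-4.5045, -2.8276]  P^+=[1.3603 0.5300; 0.5300 0.8743]
step 3: x^-=[-5.3528, -2.8276]  P^-=[2.0270 0.7933; 0.7933 0.9743]  H_jac=[0.0772 -0.1461]  S=[0.2250]  K=[0.1801; -0.3605]  nu=[2.0856]  x^+=[-4.9771, -3.5794]  P^+=[2.0197 0.8079; 0.8079 0.9450]

x_post = [-4.9771, -3.5794]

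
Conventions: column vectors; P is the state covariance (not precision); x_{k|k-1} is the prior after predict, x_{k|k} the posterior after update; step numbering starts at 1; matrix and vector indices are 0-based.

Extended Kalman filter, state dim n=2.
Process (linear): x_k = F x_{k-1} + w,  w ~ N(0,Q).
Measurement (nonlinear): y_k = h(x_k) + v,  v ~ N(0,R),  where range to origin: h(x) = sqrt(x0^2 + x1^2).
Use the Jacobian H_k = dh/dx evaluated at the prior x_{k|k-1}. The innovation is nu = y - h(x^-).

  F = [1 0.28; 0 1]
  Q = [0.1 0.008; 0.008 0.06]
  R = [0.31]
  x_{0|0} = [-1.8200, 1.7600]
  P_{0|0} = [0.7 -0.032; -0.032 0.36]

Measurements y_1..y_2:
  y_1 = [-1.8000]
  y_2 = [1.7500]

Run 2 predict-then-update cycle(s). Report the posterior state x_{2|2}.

step 1: x^-=[-1.3272, 1.7600]  P^-=[0.8103 0.0768; 0.0768 0.4200]  H_jac=[-0.6021 0.7984]  S=[0.7976]  K=[-0.5348; 0.3624]  nu=[-4.0043]  x^+=[0.8142, 0.3087]  P^+=[0.5822 0.2314; 0.2314 0.3152]
step 2: x^-=[0.9006, 0.3087]  P^-=[0.8365 0.3277; 0.3277 0.3752]  H_jac=[0.9460 0.3242]  S=[1.2990]  K=[0.6909; 0.3323]  nu=[0.7980]  x^+=[1.4520, 0.5738]  P^+=[0.2163 0.0294; 0.0294 0.2318]

x_post = [1.4520, 0.5738]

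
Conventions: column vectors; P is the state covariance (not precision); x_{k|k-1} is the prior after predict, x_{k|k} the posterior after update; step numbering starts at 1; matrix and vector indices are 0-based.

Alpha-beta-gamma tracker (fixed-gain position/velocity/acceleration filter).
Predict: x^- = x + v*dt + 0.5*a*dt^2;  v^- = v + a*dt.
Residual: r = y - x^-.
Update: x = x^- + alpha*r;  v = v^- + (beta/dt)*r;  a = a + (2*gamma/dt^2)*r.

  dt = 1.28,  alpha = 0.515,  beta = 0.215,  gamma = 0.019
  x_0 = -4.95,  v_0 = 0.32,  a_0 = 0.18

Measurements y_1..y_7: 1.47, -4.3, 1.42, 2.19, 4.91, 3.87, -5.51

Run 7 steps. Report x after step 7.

x_post = 1.0577

step 1: x_pred=-4.3929  r=5.8629  x^+=-1.3735  v^+=1.5352  a^+=0.3160
step 2: x_pred=0.8504  r=-5.1504  x^+=-1.8021  v^+=1.0745  a^+=0.1965
step 3: x_pred=-0.2657  r=1.6857  x^+=0.6025  v^+=1.6092  a^+=0.2356
step 4: x_pred=2.8553  r=-0.6653  x^+=2.5127  v^+=1.7991  a^+=0.2202
step 5: x_pred=4.9959  r=-0.0859  x^+=4.9517  v^+=2.0665  a^+=0.2182
step 6: x_pred=7.7755  r=-3.9055  x^+=5.7642  v^+=1.6898  a^+=0.1276
step 7: x_pred=8.0317  r=-13.5417  x^+=1.0577  v^+=-0.4214  a^+=-0.1865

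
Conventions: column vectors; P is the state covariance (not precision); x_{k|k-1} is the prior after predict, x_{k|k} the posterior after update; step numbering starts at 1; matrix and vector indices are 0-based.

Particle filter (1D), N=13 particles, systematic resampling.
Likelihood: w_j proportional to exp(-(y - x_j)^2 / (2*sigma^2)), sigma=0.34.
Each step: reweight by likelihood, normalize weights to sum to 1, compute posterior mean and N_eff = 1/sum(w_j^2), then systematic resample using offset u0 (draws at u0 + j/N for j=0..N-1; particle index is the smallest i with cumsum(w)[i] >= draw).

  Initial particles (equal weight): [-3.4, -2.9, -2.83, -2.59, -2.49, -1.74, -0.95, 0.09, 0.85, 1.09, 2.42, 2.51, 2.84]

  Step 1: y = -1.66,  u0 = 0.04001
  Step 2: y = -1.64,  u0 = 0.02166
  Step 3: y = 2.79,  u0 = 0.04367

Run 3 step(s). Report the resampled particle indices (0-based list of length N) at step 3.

resampled_idx = [0, 1, 2, 3, 4, 5, 6, 7, 8, 9, 10, 11, 12]

step 1: w=[0.0000, 0.0011, 0.0023, 0.0204, 0.0436, 0.8355, 0.0971, 0.0000, 0.0000, 0.0000, 0.0000, 0.0000, 0.0000]  mean=-1.7172  Neff=1.4089  idx=[4, 5, 5, 5, 5, 5, 5, 5, 5, 5, 5, 5, 6]
step 2: w=[0.0041, 0.0895, 0.0895, 0.0895, 0.0895, 0.0895, 0.0895, 0.0895, 0.0895, 0.0895, 0.0895, 0.0895, 0.0119]  mean=-1.7337  Neff=11.3406  idx=[1, 2, 2, 3, 4, 5, 6, 7, 8, 8, 9, 10, 11]
step 3: w=[0.0769, 0.0769, 0.0769, 0.0769, 0.0769, 0.0769, 0.0769, 0.0769, 0.0769, 0.0769, 0.0769, 0.0769, 0.0769]  mean=-1.7400  Neff=13.0000  idx=[0, 1, 2, 3, 4, 5, 6, 7, 8, 9, 10, 11, 12]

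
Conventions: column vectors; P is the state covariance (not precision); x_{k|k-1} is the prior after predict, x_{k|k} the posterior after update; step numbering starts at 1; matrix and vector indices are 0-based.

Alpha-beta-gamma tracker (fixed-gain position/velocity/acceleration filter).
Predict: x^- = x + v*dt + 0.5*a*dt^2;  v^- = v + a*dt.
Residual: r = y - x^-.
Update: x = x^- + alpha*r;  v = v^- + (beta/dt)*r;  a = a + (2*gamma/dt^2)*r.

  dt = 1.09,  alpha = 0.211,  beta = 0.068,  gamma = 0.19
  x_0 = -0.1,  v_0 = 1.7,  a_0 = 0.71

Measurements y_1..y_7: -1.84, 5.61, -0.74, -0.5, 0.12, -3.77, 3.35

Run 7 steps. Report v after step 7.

v_post = -10.5143

step 1: x_pred=2.1748  r=-4.0148  x^+=1.3277  v^+=2.2234  a^+=-0.5741
step 2: x_pred=3.4102  r=2.1998  x^+=3.8743  v^+=1.7349  a^+=0.1295
step 3: x_pred=5.8423  r=-6.5823  x^+=4.4535  v^+=1.4655  a^+=-1.9758
step 4: x_pred=4.8771  r=-5.3771  x^+=3.7425  v^+=-1.0236  a^+=-3.6956
step 5: x_pred=0.4315  r=-0.3115  x^+=0.3657  v^+=-5.0712  a^+=-3.7952
step 6: x_pred=-7.4164  r=3.6464  x^+=-6.6470  v^+=-8.9805  a^+=-2.6289
step 7: x_pred=-17.9975  r=21.3475  x^+=-13.4932  v^+=-10.5143  a^+=4.1988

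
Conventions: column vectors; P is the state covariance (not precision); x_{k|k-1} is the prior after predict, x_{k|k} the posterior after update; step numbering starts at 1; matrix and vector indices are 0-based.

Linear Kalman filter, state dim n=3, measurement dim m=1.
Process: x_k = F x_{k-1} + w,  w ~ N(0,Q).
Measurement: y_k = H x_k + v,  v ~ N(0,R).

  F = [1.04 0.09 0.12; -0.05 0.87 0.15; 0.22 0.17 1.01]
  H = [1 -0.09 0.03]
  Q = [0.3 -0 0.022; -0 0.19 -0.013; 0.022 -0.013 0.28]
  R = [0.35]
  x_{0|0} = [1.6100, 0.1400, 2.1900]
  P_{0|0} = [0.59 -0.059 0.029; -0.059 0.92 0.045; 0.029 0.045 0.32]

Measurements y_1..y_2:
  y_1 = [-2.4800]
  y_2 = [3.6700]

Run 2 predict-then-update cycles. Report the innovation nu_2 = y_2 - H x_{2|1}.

innov = [4.7713]

step 1: x^-=[1.9498, 0.3698, 2.5899]  P^-=[0.9474 0.0037 0.2345; 0.0037 0.9115 0.1944; 0.2345 0.1944 0.6855]  S=[1.3177]  K=[0.7240; -0.0551; 0.1803]  nu=[-4.4742]  x^+=[-1.2897, 0.6161, 1.7833]  P^+=[0.2566 0.0562 0.0625; 0.0562 0.9075 0.2075; 0.0625 0.2075 0.6427]
step 2: x^-=[-1.0718, 0.8680, 1.6222]  P^-=[0.6247 0.1537 0.2739; 0.1537 0.9403 0.4126; 0.2739 0.4126 1.0775]  S=[0.9699]  K=[0.6384; 0.0840; 0.2775]  nu=[4.7713]  x^+=[1.9740, 1.2687, 2.9461]  P^+=[0.2295 0.1017 0.1021; 0.1017 0.9335 0.3900; 0.1021 0.3900 1.0028]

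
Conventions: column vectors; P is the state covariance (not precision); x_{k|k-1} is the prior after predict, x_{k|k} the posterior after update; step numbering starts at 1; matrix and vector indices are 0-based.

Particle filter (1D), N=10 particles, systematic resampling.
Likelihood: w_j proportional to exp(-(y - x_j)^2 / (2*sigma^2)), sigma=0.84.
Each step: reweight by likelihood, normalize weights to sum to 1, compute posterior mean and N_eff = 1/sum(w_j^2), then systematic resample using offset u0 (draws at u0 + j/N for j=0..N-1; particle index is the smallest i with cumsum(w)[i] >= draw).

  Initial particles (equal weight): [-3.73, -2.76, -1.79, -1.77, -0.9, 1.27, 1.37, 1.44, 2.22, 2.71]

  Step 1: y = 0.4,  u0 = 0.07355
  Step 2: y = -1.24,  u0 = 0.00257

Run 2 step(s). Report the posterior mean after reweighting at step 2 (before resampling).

post_mean = -0.8296

step 1: w=[0.0000, 0.0004, 0.0163, 0.0173, 0.1471, 0.2849, 0.2501, 0.2263, 0.0466, 0.0111]  mean=0.9705  Neff=4.5582  idx=[4, 4, 5, 5, 6, 6, 6, 7, 7, 8]
step 2: w=[0.4843, 0.4843, 0.0061, 0.0061, 0.0042, 0.0042, 0.0042, 0.0032, 0.0032, 0.0001]  mean=-0.8296  Neff=2.1308  idx=[0, 0, 0, 0, 0, 1, 1, 1, 1, 1]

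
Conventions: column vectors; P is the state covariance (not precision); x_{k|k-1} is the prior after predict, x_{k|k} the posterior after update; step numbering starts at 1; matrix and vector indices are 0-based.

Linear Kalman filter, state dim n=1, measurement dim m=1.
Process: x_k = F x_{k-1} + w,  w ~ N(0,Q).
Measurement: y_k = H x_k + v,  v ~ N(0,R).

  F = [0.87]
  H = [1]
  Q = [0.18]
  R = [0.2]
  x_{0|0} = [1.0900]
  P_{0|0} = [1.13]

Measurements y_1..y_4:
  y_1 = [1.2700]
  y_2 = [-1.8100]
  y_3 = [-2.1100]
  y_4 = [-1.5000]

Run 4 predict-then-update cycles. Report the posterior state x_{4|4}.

step 1: x^-=[0.9483]  P^-=[1.0353]  S=[1.2353]  K=[0.8381]  nu=[0.3217]  x^+=[1.2179]  P^+=[0.1676]
step 2: x^-=[1.0596]  P^-=[0.3069]  S=[0.5069]  K=[0.6054]  nu=[-2.8696]  x^+=[-0.6777]  P^+=[0.1211]
step 3: x^-=[-0.5896]  P^-=[0.2716]  S=[0.4716]  K=[0.5760]  nu=[-1.5204]  x^+=[-1.4653]  P^+=[0.1152]
step 4: x^-=[-1.2748]  P^-=[0.2672]  S=[0.4672]  K=[0.5719]  nu=[-0.2252]  x^+=[-1.4036]  P^+=[0.1144]

x_post = [-1.4036]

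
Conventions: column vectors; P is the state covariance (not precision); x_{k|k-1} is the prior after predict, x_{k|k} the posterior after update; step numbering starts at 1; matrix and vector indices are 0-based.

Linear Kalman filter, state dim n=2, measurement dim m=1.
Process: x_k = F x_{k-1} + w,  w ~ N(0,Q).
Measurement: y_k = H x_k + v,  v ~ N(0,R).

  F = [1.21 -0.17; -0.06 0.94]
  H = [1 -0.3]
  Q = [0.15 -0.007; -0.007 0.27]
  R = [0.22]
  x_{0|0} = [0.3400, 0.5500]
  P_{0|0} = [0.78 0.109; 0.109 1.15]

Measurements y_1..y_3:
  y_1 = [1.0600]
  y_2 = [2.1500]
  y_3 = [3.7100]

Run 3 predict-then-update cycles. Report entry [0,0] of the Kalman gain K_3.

step 1: x^-=[0.3179, 0.4966]  P^-=[1.2804 -0.1223; -0.1223 1.2767]  S=[1.6887]  K=[0.7800; -0.2992]  nu=[0.8911]  x^+=[1.0129, 0.2300]  P^+=[0.2531 0.2718; 0.2718 1.1254]
step 2: x^-=[1.1865, 0.1554]  P^-=[0.4413 0.1067; 0.1067 1.2347]  S=[0.7084]  K=[0.5778; -0.3723]  nu=[1.0101]  x^+=[1.7701, -0.2206]  P^+=[0.2048 0.2591; 0.2591 1.1365]
step 3: x^-=[2.1794, -0.3136]  P^-=[0.3762 0.0938; 0.0938 1.2458]  S=[0.6520]  K=[0.5338; -0.4293]  nu=[1.4366]  x^+=[2.9462, -0.9303]  P^+=[0.1904 0.2432; 0.2432 1.1256]

K[0,0] = 0.5338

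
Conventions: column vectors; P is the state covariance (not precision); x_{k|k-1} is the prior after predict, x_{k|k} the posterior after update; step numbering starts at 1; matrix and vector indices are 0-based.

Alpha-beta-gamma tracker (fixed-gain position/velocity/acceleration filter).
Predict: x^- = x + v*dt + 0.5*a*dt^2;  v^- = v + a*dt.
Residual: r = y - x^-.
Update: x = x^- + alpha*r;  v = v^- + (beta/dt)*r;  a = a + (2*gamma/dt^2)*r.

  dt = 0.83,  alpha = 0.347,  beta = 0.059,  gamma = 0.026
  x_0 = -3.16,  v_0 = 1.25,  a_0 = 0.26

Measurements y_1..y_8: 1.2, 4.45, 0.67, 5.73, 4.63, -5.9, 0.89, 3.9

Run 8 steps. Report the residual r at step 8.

resid = -1.1104

step 1: x_pred=-2.0329  r=3.2329  x^+=-0.9111  v^+=1.6956  a^+=0.5040
step 2: x_pred=0.6699  r=3.7801  x^+=1.9816  v^+=2.3827  a^+=0.7894
step 3: x_pred=4.2311  r=-3.5611  x^+=2.9954  v^+=2.7847  a^+=0.5206
step 4: x_pred=5.4860  r=0.2440  x^+=5.5707  v^+=3.2341  a^+=0.5390
step 5: x_pred=8.4406  r=-3.8106  x^+=7.1183  v^+=3.4106  a^+=0.2513
step 6: x_pred=10.0357  r=-15.9357  x^+=4.5060  v^+=2.4864  a^+=-0.9515
step 7: x_pred=6.2420  r=-5.3520  x^+=4.3849  v^+=1.3162  a^+=-1.3555
step 8: x_pred=5.0104  r=-1.1104  x^+=4.6251  v^+=0.1122  a^+=-1.4393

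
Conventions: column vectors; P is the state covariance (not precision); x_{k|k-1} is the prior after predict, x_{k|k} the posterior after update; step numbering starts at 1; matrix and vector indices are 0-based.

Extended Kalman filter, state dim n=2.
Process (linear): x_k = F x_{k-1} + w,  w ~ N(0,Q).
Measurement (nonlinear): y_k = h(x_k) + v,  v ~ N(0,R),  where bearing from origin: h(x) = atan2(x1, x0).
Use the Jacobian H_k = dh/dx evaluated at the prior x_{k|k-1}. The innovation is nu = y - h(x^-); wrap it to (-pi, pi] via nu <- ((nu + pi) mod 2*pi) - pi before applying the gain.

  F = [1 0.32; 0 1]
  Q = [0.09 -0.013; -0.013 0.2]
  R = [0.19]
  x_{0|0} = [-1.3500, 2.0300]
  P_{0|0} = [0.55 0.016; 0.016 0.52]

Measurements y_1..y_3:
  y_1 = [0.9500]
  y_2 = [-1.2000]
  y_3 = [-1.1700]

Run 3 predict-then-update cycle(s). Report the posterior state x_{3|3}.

step 1: x^-=[-0.7004, 2.0300]  P^-=[0.7035 0.1694; 0.1694 0.7200]  H_jac=[-0.4402 -0.1519]  S=[0.3656]  K=[-0.9175; -0.5031]  nu=[-0.9530]  x^+=[0.1740, 2.5095]  P^+=[0.3958 0.0007; 0.0007 0.6275]
step 2: x^-=[0.9770, 2.5095]  P^-=[0.5504 0.1884; 0.1884 0.8275]  H_jac=[-0.3460 0.1347]  S=[0.2534]  K=[-0.6516; 0.1826]  nu=[-2.3995]  x^+=[2.5405, 2.0713]  P^+=[0.4429 0.2186; 0.2186 0.8190]
step 3: x^-=[3.2033, 2.0713]  P^-=[0.7566 0.4677; 0.4677 1.0190]  H_jac=[-0.1423 0.2201]  S=[0.2254]  K=[-0.0211; 0.6999]  nu=[-1.7440]  x^+=[3.2400, 0.8507]  P^+=[0.7565 0.4710; 0.4710 0.9086]

x_post = [3.2400, 0.8507]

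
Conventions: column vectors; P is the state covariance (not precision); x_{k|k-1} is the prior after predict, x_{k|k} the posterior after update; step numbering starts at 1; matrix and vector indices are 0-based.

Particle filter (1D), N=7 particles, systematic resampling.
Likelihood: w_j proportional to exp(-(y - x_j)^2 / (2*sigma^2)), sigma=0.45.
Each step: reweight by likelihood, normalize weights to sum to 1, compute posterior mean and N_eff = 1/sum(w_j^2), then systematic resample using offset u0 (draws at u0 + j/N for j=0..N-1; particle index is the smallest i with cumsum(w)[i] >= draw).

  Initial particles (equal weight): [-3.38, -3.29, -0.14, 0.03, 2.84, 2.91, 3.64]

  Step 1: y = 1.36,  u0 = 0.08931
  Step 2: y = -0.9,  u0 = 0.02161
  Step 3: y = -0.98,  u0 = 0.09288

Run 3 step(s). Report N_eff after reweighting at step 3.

step 1: w=[0.0000, 0.0000, 0.1632, 0.5355, 0.1891, 0.1120, 0.0001]  mean=0.8567  Neff=2.7646  idx=[2, 3, 3, 3, 3, 4, 5]
step 2: w=[0.3370, 0.1658, 0.1658, 0.1658, 0.1658, 0.0000, 0.0000]  mean=-0.0273  Neff=4.4754  idx=[0, 0, 0, 1, 2, 3, 4]
step 3: w=[0.2066, 0.2066, 0.2066, 0.0950, 0.0950, 0.0950, 0.0950]  mean=-0.0754  Neff=6.0902  idx=[0, 1, 1, 2, 3, 4, 6]

N_eff = 6.0902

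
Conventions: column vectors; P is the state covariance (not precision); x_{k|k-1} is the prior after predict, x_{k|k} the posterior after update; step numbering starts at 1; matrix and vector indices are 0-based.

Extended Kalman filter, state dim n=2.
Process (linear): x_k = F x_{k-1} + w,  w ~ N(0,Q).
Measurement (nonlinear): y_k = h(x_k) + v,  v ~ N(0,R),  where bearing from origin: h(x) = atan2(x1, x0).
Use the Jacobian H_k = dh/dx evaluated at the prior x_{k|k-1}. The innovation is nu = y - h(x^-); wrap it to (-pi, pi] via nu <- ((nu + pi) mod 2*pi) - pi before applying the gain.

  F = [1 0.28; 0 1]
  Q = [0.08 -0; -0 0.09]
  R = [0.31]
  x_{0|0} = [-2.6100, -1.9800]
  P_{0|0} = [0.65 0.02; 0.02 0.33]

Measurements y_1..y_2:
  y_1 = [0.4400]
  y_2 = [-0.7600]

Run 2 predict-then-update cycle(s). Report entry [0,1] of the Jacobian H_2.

H_jac[0,1] = -0.1836

step 1: x^-=[-3.1644, -1.9800]  P^-=[0.7671 0.1124; 0.1124 0.4200]  H_jac=[0.1421 -0.2271]  S=[0.3399]  K=[0.2456; -0.2336]  nu=[3.0225]  x^+=[-2.4221, -2.6861]  P^+=[0.7466 0.1319; 0.1319 0.4014]
step 2: x^-=[-3.1742, -2.6861]  P^-=[0.9319 0.2443; 0.2443 0.4914]  H_jac=[0.1553 -0.1836]  S=[0.3351]  K=[0.2982; -0.1560]  nu=[1.6793]  x^+=[-2.6735, -2.9481]  P^+=[0.9021 0.2599; 0.2599 0.4833]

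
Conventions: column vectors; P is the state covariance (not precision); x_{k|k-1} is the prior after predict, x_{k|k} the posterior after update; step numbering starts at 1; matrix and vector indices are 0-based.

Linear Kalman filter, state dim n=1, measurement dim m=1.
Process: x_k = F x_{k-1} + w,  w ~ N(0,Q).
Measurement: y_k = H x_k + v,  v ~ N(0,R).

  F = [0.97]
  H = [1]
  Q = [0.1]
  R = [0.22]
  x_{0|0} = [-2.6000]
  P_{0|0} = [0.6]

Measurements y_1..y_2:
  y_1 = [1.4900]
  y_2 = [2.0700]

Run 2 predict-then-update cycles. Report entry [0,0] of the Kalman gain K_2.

K[0,0] = 0.5373

step 1: x^-=[-2.5220]  P^-=[0.6645]  S=[0.8845]  K=[0.7513]  nu=[4.0120]  x^+=[0.4921]  P^+=[0.1653]
step 2: x^-=[0.4774]  P^-=[0.2555]  S=[0.4755]  K=[0.5373]  nu=[1.5926]  x^+=[1.3332]  P^+=[0.1182]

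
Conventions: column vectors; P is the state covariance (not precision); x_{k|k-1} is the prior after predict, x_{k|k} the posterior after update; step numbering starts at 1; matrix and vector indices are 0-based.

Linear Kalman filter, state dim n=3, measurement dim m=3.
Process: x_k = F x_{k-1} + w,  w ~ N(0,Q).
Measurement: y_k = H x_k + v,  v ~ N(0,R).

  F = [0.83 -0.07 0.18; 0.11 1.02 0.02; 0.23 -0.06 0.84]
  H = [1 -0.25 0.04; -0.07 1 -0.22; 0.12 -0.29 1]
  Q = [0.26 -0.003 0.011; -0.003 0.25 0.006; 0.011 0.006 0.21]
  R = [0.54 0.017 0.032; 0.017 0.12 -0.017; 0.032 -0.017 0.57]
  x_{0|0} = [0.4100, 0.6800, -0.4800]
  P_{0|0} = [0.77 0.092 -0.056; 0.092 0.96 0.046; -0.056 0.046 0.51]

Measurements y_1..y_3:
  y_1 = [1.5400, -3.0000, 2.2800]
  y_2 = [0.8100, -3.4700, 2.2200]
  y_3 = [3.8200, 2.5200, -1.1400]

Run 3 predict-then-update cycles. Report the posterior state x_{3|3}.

x_post = [2.0995, 1.2303, 0.3915]

step 1: x^-=[0.2063, 0.7291, -0.3497]  P^-=[0.7831 0.0841 0.1885; 0.0841 1.2806 0.0302; 0.1885 0.0302 0.5852]  S=[1.3765 -0.3167 0.3968; -0.3167 1.4135 -0.4979; 0.3968 -0.4979 1.2961]  K=[0.5696 0.1477 0.0815; 0.0161 0.9356 0.0991; 0.0299 0.1009 0.4919]  nu=[1.5300, -3.7916, 2.8164]  x^+=[0.7472, -2.5147, 0.6987]  P^+=[0.3255 0.0576 0.0398; 0.0576 0.1308 0.0721; 0.0398 0.0721 0.2957]
step 2: x^-=[0.9220, -2.4688, 0.9096]  P^-=[0.4978 0.0813 0.1390; 0.0813 0.4061 0.0899; 0.1390 0.0899 0.4429]  S=[1.0326 -0.0630 0.2290; -0.0630 0.5034 -0.1428; 0.2290 -0.1428 1.0298]  K=[0.4560 0.1125 0.0843; 0.0121 0.7828 0.0882; 0.0414 0.0912 0.4244]  nu=[-0.7656, -0.7365, 0.4838]  x^+=[0.5308, -3.0119, 1.0160]  P^+=[0.2610 0.0476 0.0432; 0.0476 0.1100 0.0635; 0.0432 0.0635 0.2549]
step 3: x^-=[0.8343, -2.9935, 1.1563]  P^-=[0.4544 0.0670 0.1242; 0.0670 0.3811 0.0796; 0.1242 0.0796 0.4130]  S=[0.9937 -0.0657 0.2132; -0.0657 0.4828 -0.1401; 0.2132 -0.1401 1.0006]  K=[0.4347 0.0987 0.0804; 0.0077 0.7686 0.0831; 0.0395 0.0823 0.4077]  nu=[2.1911, 5.8262, -3.2645]  x^+=[2.0995, 1.2303, 0.3915]  P^+=[0.2484 0.0443 0.0411; 0.0443 0.1073 0.0604; 0.0411 0.0604 0.2448]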